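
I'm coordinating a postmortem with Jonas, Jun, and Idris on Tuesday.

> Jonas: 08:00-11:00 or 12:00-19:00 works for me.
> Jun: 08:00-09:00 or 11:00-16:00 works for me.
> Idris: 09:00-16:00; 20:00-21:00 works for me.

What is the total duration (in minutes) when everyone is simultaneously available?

Jonas ∩ Jun: 08:00-09:00, 12:00-16:00.
Jonas ∩ Jun ∩ Idris: 12:00-16:00.
So the common availability across everyone is 12:00-16:00.
That's a single block of 240 minutes.

240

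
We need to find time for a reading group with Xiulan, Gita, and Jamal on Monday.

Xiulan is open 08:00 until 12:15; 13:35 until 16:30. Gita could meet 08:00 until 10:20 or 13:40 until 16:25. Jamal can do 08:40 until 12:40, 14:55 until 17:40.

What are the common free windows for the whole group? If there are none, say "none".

Xiulan ∩ Gita: 08:00-10:20, 13:40-16:25.
Xiulan ∩ Gita ∩ Jamal: 08:40-10:20, 14:55-16:25.

08:40-10:20, 14:55-16:25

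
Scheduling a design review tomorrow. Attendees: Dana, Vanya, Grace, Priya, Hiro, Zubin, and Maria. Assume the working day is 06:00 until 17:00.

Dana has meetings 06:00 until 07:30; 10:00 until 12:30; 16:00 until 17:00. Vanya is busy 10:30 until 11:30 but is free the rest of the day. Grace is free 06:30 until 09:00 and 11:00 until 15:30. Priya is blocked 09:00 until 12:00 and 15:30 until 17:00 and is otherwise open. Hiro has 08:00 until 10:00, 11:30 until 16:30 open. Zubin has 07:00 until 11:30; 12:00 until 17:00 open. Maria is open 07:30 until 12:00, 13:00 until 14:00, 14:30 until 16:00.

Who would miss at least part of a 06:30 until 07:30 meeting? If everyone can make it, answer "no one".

Dana, Hiro, Maria, Zubin

Dana free: 07:30-10:00, 12:30-16:00 (invert busy blocks within the working day).
Vanya free: 06:00-10:30, 11:30-17:00 (invert busy blocks within the working day).
Grace free: 06:30-09:00, 11:00-15:30.
Priya free: 06:00-09:00, 12:00-15:30 (invert busy blocks within the working day).
Hiro free: 08:00-10:00, 11:30-16:30.
Zubin free: 07:00-11:30, 12:00-17:00.
Maria free: 07:30-12:00, 13:00-14:00, 14:30-16:00.
Dana: not fully free for 06:30-07:30. Vanya: free for 06:30-07:30. Grace: free for 06:30-07:30. Priya: free for 06:30-07:30. Hiro: not fully free for 06:30-07:30. Zubin: not fully free for 06:30-07:30. Maria: not fully free for 06:30-07:30.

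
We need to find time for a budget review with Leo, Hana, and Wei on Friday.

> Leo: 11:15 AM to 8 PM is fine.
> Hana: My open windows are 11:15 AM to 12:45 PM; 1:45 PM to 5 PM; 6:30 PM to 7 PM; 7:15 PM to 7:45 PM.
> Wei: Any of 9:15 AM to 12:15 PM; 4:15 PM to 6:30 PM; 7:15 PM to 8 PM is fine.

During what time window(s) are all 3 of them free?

11:15-12:15, 16:15-17:00, 19:15-19:45

Leo ∩ Hana: 11:15-12:45, 13:45-17:00, 18:30-19:00, 19:15-19:45.
Leo ∩ Hana ∩ Wei: 11:15-12:15, 16:15-17:00, 19:15-19:45.
So the common availability across everyone is 11:15-12:15, 16:15-17:00, 19:15-19:45.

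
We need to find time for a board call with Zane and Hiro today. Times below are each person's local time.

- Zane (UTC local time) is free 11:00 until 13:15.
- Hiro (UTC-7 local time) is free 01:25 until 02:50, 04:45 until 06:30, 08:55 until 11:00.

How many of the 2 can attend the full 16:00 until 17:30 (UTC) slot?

1

Zane in UTC: 11:00-13:15.
Hiro in UTC: 08:25-09:50, 11:45-13:30, 15:55-18:00 (add 7h to convert from UTC-7).
Hiro can make the full 16:00-17:30 slot — that's 1.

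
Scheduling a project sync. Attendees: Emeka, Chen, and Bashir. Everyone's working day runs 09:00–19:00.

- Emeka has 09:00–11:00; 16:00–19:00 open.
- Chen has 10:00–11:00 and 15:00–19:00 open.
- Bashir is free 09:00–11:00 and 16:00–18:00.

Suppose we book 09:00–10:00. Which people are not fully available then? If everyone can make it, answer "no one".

Emeka: free for 09:00-10:00. Chen: not fully free for 09:00-10:00. Bashir: free for 09:00-10:00.

Chen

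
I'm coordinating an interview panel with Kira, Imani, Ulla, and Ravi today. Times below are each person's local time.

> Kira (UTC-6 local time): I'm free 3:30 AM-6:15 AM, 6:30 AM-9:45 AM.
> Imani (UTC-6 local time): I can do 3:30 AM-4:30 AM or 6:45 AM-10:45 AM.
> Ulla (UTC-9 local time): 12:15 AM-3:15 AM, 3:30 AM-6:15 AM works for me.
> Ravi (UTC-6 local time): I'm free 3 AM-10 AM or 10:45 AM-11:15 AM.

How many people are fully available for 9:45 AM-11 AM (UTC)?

3

Kira in UTC: 09:30-12:15, 12:30-15:45 (add 6h to convert from UTC-6).
Imani in UTC: 09:30-10:30, 12:45-16:45 (add 6h to convert from UTC-6).
Ulla in UTC: 09:15-12:15, 12:30-15:15 (add 9h to convert from UTC-9).
Ravi in UTC: 09:00-16:00, 16:45-17:15 (add 6h to convert from UTC-6).
Kira, Ulla, and Ravi can make the full 09:45-11:00 slot — that's 3.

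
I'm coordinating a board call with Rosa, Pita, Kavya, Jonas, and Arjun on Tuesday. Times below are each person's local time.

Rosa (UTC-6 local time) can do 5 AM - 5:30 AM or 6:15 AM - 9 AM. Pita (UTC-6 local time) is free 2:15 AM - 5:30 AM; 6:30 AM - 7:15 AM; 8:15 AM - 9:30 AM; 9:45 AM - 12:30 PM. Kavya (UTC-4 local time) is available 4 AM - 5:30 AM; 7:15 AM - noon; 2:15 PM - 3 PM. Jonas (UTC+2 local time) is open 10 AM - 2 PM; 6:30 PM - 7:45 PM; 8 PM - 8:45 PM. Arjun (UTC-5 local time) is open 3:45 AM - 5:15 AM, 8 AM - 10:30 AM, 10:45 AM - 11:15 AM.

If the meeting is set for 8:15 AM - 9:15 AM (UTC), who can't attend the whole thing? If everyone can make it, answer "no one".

Rosa in UTC: 11:00-11:30, 12:15-15:00 (add 6h to convert from UTC-6).
Pita in UTC: 08:15-11:30, 12:30-13:15, 14:15-15:30, 15:45-18:30 (add 6h to convert from UTC-6).
Kavya in UTC: 08:00-09:30, 11:15-16:00, 18:15-19:00 (add 4h to convert from UTC-4).
Jonas in UTC: 08:00-12:00, 16:30-17:45, 18:00-18:45 (subtract 2h to convert from UTC+2).
Arjun in UTC: 08:45-10:15, 13:00-15:30, 15:45-16:15 (add 5h to convert from UTC-5).
Rosa: not fully free for 08:15-09:15. Pita: free for 08:15-09:15. Kavya: free for 08:15-09:15. Jonas: free for 08:15-09:15. Arjun: not fully free for 08:15-09:15.

Arjun, Rosa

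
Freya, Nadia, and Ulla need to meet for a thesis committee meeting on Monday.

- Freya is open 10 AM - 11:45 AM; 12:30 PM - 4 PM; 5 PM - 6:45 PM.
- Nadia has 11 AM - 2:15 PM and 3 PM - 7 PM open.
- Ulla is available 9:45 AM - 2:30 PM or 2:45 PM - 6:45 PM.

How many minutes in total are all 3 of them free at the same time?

Freya ∩ Nadia: 11:00-11:45, 12:30-14:15, 15:00-16:00, 17:00-18:45.
Freya ∩ Nadia ∩ Ulla: 11:00-11:45, 12:30-14:15, 15:00-16:00, 17:00-18:45.
Those are the intersection windows.
Summing the common windows: 45 + 105 + 60 + 105 = 315 minutes.

315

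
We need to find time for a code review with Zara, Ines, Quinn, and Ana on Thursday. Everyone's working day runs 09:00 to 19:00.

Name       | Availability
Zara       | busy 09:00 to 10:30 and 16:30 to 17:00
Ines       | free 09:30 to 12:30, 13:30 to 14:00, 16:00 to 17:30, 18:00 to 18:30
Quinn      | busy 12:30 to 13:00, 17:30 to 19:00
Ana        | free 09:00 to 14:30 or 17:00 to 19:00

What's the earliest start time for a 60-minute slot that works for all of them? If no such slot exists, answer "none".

Zara free: 10:30-16:30, 17:00-19:00 (invert busy blocks within the working day).
Ines free: 09:30-12:30, 13:30-14:00, 16:00-17:30, 18:00-18:30.
Quinn free: 09:00-12:30, 13:00-17:30 (invert busy blocks within the working day).
Ana free: 09:00-14:30, 17:00-19:00.
Zara ∩ Ines: 10:30-12:30, 13:30-14:00, 16:00-16:30, 17:00-17:30, 18:00-18:30.
Zara ∩ Ines ∩ Quinn: 10:30-12:30, 13:30-14:00, 16:00-16:30, 17:00-17:30.
Zara ∩ Ines ∩ Quinn ∩ Ana: 10:30-12:30, 13:30-14:00, 17:00-17:30.
Those are the intersection windows.
The first common window of at least 60 minutes is 10:30-12:30, so the earliest start is 10:30.

10:30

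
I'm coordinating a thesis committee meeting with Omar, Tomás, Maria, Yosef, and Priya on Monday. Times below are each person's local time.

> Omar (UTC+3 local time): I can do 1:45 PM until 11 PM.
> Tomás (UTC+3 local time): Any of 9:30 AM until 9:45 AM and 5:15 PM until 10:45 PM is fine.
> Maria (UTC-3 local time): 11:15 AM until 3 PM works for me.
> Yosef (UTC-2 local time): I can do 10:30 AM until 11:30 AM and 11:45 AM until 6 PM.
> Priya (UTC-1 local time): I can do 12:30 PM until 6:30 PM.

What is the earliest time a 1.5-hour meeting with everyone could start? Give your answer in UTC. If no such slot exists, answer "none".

14:15

Omar in UTC: 10:45-20:00 (subtract 3h to convert from UTC+3).
Tomás in UTC: 06:30-06:45, 14:15-19:45 (subtract 3h to convert from UTC+3).
Maria in UTC: 14:15-18:00 (add 3h to convert from UTC-3).
Yosef in UTC: 12:30-13:30, 13:45-20:00 (add 2h to convert from UTC-2).
Priya in UTC: 13:30-19:30 (add 1h to convert from UTC-1).
Omar ∩ Tomás: 14:15-19:45.
Omar ∩ Tomás ∩ Maria: 14:15-18:00.
Omar ∩ Tomás ∩ Maria ∩ Yosef: 14:15-18:00.
Omar ∩ Tomás ∩ Maria ∩ Yosef ∩ Priya: 14:15-18:00.
So the common availability across everyone is 14:15-18:00.
The first common window of at least 90 minutes is 14:15-18:00, so the earliest start is 14:15.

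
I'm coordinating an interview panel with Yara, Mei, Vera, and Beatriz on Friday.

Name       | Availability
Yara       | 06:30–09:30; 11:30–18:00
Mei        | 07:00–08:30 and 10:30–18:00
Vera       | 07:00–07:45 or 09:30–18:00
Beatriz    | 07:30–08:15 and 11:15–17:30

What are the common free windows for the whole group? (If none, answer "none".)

07:30-07:45, 11:30-17:30

Yara ∩ Mei: 07:00-08:30, 11:30-18:00.
Yara ∩ Mei ∩ Vera: 07:00-07:45, 11:30-18:00.
Yara ∩ Mei ∩ Vera ∩ Beatriz: 07:30-07:45, 11:30-17:30.
So the common availability across everyone is 07:30-07:45, 11:30-17:30.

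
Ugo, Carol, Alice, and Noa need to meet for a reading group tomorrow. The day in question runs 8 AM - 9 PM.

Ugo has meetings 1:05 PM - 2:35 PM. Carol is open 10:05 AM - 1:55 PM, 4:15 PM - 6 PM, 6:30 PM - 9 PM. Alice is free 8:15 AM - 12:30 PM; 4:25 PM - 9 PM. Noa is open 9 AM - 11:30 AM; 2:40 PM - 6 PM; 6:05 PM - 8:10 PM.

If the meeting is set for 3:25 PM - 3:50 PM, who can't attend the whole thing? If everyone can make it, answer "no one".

Alice, Carol

Ugo free: 08:00-13:05, 14:35-21:00 (invert busy blocks within the working day).
Carol free: 10:05-13:55, 16:15-18:00, 18:30-21:00.
Alice free: 08:15-12:30, 16:25-21:00.
Noa free: 09:00-11:30, 14:40-18:00, 18:05-20:10.
Ugo: free for 15:25-15:50. Carol: not fully free for 15:25-15:50. Alice: not fully free for 15:25-15:50. Noa: free for 15:25-15:50.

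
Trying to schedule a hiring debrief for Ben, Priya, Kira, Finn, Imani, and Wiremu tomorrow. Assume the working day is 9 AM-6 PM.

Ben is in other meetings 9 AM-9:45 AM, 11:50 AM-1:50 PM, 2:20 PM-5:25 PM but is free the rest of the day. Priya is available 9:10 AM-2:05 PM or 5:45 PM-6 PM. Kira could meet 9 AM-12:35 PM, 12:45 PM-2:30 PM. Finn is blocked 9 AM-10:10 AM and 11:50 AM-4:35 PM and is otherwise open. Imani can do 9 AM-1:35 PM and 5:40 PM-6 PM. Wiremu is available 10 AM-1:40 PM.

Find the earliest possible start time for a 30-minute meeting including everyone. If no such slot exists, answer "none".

Ben free: 09:45-11:50, 13:50-14:20, 17:25-18:00 (invert busy blocks within the working day).
Priya free: 09:10-14:05, 17:45-18:00.
Kira free: 09:00-12:35, 12:45-14:30.
Finn free: 10:10-11:50, 16:35-18:00 (invert busy blocks within the working day).
Imani free: 09:00-13:35, 17:40-18:00.
Wiremu free: 10:00-13:40.
Ben ∩ Priya: 09:45-11:50, 13:50-14:05, 17:45-18:00.
Ben ∩ Priya ∩ Kira: 09:45-11:50, 13:50-14:05.
Ben ∩ Priya ∩ Kira ∩ Finn: 10:10-11:50.
Ben ∩ Priya ∩ Kira ∩ Finn ∩ Imani: 10:10-11:50.
Ben ∩ Priya ∩ Kira ∩ Finn ∩ Imani ∩ Wiremu: 10:10-11:50.
So the common availability across everyone is 10:10-11:50.
The first common window of at least 30 minutes is 10:10-11:50, so the earliest start is 10:10.

10:10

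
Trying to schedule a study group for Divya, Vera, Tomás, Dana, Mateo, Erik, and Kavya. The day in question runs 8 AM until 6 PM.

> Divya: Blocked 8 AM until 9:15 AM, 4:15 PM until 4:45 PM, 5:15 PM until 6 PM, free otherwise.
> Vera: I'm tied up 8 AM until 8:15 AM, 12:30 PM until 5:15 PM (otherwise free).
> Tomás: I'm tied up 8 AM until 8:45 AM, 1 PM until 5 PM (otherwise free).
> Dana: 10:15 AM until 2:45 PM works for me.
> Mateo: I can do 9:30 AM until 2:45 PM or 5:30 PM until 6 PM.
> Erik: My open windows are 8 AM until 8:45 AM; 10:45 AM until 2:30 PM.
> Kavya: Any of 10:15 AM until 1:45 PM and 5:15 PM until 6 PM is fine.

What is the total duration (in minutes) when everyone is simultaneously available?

105

Divya free: 09:15-16:15, 16:45-17:15 (invert busy blocks within the working day).
Vera free: 08:15-12:30, 17:15-18:00 (invert busy blocks within the working day).
Tomás free: 08:45-13:00, 17:00-18:00 (invert busy blocks within the working day).
Dana free: 10:15-14:45.
Mateo free: 09:30-14:45, 17:30-18:00.
Erik free: 08:00-08:45, 10:45-14:30.
Kavya free: 10:15-13:45, 17:15-18:00.
Divya ∩ Vera: 09:15-12:30.
Divya ∩ Vera ∩ Tomás: 09:15-12:30.
Divya ∩ Vera ∩ Tomás ∩ Dana: 10:15-12:30.
Divya ∩ Vera ∩ Tomás ∩ Dana ∩ Mateo: 10:15-12:30.
Divya ∩ Vera ∩ Tomás ∩ Dana ∩ Mateo ∩ Erik: 10:45-12:30.
Divya ∩ Vera ∩ Tomás ∩ Dana ∩ Mateo ∩ Erik ∩ Kavya: 10:45-12:30.
That's a single block of 105 minutes.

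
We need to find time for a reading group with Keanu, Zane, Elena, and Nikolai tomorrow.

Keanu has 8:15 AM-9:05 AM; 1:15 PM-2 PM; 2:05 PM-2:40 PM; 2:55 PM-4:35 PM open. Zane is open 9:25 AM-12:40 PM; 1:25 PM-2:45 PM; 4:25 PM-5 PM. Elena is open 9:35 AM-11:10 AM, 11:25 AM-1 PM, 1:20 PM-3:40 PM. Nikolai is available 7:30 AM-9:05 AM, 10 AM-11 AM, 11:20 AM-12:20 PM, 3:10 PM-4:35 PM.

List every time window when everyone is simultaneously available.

Keanu ∩ Zane: 13:25-14:00, 14:05-14:40, 16:25-16:35.
Keanu ∩ Zane ∩ Elena: 13:25-14:00, 14:05-14:40.
Keanu ∩ Zane ∩ Elena ∩ Nikolai: ∅.
There is no time when everyone is free.

none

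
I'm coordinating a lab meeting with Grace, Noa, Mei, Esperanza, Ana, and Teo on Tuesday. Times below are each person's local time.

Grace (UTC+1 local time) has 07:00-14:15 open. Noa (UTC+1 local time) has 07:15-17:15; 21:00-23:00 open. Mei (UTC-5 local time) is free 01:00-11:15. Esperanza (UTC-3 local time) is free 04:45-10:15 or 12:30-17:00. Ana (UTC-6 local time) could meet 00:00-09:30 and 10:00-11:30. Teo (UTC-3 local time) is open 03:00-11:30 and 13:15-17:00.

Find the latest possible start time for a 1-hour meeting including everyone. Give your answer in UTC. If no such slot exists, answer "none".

Grace in UTC: 06:00-13:15 (subtract 1h to convert from UTC+1).
Noa in UTC: 06:15-16:15, 20:00-22:00 (subtract 1h to convert from UTC+1).
Mei in UTC: 06:00-16:15 (add 5h to convert from UTC-5).
Esperanza in UTC: 07:45-13:15, 15:30-20:00 (add 3h to convert from UTC-3).
Ana in UTC: 06:00-15:30, 16:00-17:30 (add 6h to convert from UTC-6).
Teo in UTC: 06:00-14:30, 16:15-20:00 (add 3h to convert from UTC-3).
Grace ∩ Noa: 06:15-13:15.
Grace ∩ Noa ∩ Mei: 06:15-13:15.
Grace ∩ Noa ∩ Mei ∩ Esperanza: 07:45-13:15.
Grace ∩ Noa ∩ Mei ∩ Esperanza ∩ Ana: 07:45-13:15.
Grace ∩ Noa ∩ Mei ∩ Esperanza ∩ Ana ∩ Teo: 07:45-13:15.
The last common window of at least 60 minutes is 07:45-13:15; a 60-minute meeting can start as late as 12:15 and still end by 13:15.

12:15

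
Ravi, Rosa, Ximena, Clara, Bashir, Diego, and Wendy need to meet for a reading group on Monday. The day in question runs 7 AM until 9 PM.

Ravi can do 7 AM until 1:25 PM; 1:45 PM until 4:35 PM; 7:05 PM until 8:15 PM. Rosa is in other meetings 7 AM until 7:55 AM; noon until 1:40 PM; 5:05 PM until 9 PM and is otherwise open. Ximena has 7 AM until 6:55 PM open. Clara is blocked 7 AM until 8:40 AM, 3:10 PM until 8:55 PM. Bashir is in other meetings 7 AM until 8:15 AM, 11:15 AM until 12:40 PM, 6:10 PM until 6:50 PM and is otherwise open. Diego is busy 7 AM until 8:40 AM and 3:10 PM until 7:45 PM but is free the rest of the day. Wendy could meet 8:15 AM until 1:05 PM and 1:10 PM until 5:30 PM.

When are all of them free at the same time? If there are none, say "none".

Ravi free: 07:00-13:25, 13:45-16:35, 19:05-20:15.
Rosa free: 07:55-12:00, 13:40-17:05 (invert busy blocks within the working day).
Ximena free: 07:00-18:55.
Clara free: 08:40-15:10, 20:55-21:00 (invert busy blocks within the working day).
Bashir free: 08:15-11:15, 12:40-18:10, 18:50-21:00 (invert busy blocks within the working day).
Diego free: 08:40-15:10, 19:45-21:00 (invert busy blocks within the working day).
Wendy free: 08:15-13:05, 13:10-17:30.
Ravi ∩ Rosa: 07:55-12:00, 13:45-16:35.
Ravi ∩ Rosa ∩ Ximena: 07:55-12:00, 13:45-16:35.
Ravi ∩ Rosa ∩ Ximena ∩ Clara: 08:40-12:00, 13:45-15:10.
Ravi ∩ Rosa ∩ Ximena ∩ Clara ∩ Bashir: 08:40-11:15, 13:45-15:10.
Ravi ∩ Rosa ∩ Ximena ∩ Clara ∩ Bashir ∩ Diego: 08:40-11:15, 13:45-15:10.
Ravi ∩ Rosa ∩ Ximena ∩ Clara ∩ Bashir ∩ Diego ∩ Wendy: 08:40-11:15, 13:45-15:10.

08:40-11:15, 13:45-15:10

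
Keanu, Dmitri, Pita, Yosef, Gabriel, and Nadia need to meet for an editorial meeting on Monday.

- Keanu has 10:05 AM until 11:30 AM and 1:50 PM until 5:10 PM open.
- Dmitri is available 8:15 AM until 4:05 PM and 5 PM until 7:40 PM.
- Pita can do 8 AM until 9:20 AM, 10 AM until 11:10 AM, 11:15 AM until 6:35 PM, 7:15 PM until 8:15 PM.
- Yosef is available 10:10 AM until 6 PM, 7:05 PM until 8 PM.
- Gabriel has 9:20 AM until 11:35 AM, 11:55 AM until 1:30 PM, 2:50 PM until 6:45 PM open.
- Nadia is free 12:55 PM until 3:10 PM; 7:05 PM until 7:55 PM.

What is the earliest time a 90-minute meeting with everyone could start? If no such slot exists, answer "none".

none

Keanu ∩ Dmitri: 10:05-11:30, 13:50-16:05, 17:00-17:10.
Keanu ∩ Dmitri ∩ Pita: 10:05-11:10, 11:15-11:30, 13:50-16:05, 17:00-17:10.
Keanu ∩ Dmitri ∩ Pita ∩ Yosef: 10:10-11:10, 11:15-11:30, 13:50-16:05, 17:00-17:10.
Keanu ∩ Dmitri ∩ Pita ∩ Yosef ∩ Gabriel: 10:10-11:10, 11:15-11:30, 14:50-16:05, 17:00-17:10.
Keanu ∩ Dmitri ∩ Pita ∩ Yosef ∩ Gabriel ∩ Nadia: 14:50-15:10.
Those are the intersection windows.
No common window is at least 90 minutes long.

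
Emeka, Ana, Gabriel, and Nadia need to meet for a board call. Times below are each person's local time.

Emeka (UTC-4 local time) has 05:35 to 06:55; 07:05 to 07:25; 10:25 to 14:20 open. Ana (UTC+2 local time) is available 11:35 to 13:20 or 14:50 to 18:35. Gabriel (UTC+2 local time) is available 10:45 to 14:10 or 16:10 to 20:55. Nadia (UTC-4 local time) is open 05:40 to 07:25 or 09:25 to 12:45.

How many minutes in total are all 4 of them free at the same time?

220

Emeka in UTC: 09:35-10:55, 11:05-11:25, 14:25-18:20 (add 4h to convert from UTC-4).
Ana in UTC: 09:35-11:20, 12:50-16:35 (subtract 2h to convert from UTC+2).
Gabriel in UTC: 08:45-12:10, 14:10-18:55 (subtract 2h to convert from UTC+2).
Nadia in UTC: 09:40-11:25, 13:25-16:45 (add 4h to convert from UTC-4).
Emeka ∩ Ana: 09:35-10:55, 11:05-11:20, 14:25-16:35.
Emeka ∩ Ana ∩ Gabriel: 09:35-10:55, 11:05-11:20, 14:25-16:35.
Emeka ∩ Ana ∩ Gabriel ∩ Nadia: 09:40-10:55, 11:05-11:20, 14:25-16:35.
So the common availability across everyone is 09:40-10:55, 11:05-11:20, 14:25-16:35.
Summing the common windows: 75 + 15 + 130 = 220 minutes.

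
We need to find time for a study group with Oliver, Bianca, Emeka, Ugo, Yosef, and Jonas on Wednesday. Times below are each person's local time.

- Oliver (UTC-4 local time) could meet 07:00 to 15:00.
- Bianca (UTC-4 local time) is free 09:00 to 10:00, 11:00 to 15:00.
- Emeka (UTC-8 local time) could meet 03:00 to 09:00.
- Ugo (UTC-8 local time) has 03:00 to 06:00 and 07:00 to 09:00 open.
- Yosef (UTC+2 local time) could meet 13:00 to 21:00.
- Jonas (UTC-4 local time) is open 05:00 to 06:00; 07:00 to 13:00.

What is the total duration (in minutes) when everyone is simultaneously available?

180

Oliver in UTC: 11:00-19:00 (add 4h to convert from UTC-4).
Bianca in UTC: 13:00-14:00, 15:00-19:00 (add 4h to convert from UTC-4).
Emeka in UTC: 11:00-17:00 (add 8h to convert from UTC-8).
Ugo in UTC: 11:00-14:00, 15:00-17:00 (add 8h to convert from UTC-8).
Yosef in UTC: 11:00-19:00 (subtract 2h to convert from UTC+2).
Jonas in UTC: 09:00-10:00, 11:00-17:00 (add 4h to convert from UTC-4).
Oliver ∩ Bianca: 13:00-14:00, 15:00-19:00.
Oliver ∩ Bianca ∩ Emeka: 13:00-14:00, 15:00-17:00.
Oliver ∩ Bianca ∩ Emeka ∩ Ugo: 13:00-14:00, 15:00-17:00.
Oliver ∩ Bianca ∩ Emeka ∩ Ugo ∩ Yosef: 13:00-14:00, 15:00-17:00.
Oliver ∩ Bianca ∩ Emeka ∩ Ugo ∩ Yosef ∩ Jonas: 13:00-14:00, 15:00-17:00.
Those are the intersection windows.
Summing the common windows: 60 + 120 = 180 minutes.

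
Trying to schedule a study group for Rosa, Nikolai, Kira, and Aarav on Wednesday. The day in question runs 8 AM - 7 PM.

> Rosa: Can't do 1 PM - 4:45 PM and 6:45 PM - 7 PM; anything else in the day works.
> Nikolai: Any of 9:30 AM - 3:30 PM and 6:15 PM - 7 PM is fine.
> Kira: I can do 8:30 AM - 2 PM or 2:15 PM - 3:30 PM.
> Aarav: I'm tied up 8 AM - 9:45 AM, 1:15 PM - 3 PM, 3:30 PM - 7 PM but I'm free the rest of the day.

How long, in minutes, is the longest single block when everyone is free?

195

Rosa free: 08:00-13:00, 16:45-18:45 (invert busy blocks within the working day).
Nikolai free: 09:30-15:30, 18:15-19:00.
Kira free: 08:30-14:00, 14:15-15:30.
Aarav free: 09:45-13:15, 15:00-15:30 (invert busy blocks within the working day).
Rosa ∩ Nikolai: 09:30-13:00, 18:15-18:45.
Rosa ∩ Nikolai ∩ Kira: 09:30-13:00.
Rosa ∩ Nikolai ∩ Kira ∩ Aarav: 09:45-13:00.
The longest is 09:45-13:00 at 195 minutes.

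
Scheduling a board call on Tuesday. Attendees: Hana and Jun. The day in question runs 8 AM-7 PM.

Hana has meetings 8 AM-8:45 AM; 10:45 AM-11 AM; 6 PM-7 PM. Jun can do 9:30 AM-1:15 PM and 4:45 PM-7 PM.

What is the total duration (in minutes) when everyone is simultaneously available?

285

Hana free: 08:45-10:45, 11:00-18:00 (invert busy blocks within the working day).
Jun free: 09:30-13:15, 16:45-19:00.
Hana ∩ Jun: 09:30-10:45, 11:00-13:15, 16:45-18:00.
Summing the common windows: 75 + 135 + 75 = 285 minutes.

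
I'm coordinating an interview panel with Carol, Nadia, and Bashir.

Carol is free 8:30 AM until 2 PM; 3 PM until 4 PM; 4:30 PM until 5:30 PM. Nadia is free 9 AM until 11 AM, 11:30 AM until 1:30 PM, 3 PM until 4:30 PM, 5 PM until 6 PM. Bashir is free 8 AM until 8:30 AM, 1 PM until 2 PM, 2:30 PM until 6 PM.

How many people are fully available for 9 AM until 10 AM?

2

Carol and Nadia can make the full 09:00-10:00 slot — that's 2.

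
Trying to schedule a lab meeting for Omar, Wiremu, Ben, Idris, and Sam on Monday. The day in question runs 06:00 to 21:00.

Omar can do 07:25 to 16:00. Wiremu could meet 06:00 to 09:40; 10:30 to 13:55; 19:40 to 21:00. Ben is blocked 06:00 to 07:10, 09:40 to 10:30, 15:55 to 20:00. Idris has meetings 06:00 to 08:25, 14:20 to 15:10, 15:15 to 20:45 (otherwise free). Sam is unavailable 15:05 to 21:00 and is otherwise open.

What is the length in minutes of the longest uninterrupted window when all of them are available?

205

Omar free: 07:25-16:00.
Wiremu free: 06:00-09:40, 10:30-13:55, 19:40-21:00.
Ben free: 07:10-09:40, 10:30-15:55, 20:00-21:00 (invert busy blocks within the working day).
Idris free: 08:25-14:20, 15:10-15:15, 20:45-21:00 (invert busy blocks within the working day).
Sam free: 06:00-15:05 (invert busy blocks within the working day).
Omar ∩ Wiremu: 07:25-09:40, 10:30-13:55.
Omar ∩ Wiremu ∩ Ben: 07:25-09:40, 10:30-13:55.
Omar ∩ Wiremu ∩ Ben ∩ Idris: 08:25-09:40, 10:30-13:55.
Omar ∩ Wiremu ∩ Ben ∩ Idris ∩ Sam: 08:25-09:40, 10:30-13:55.
The longest is 10:30-13:55 at 205 minutes.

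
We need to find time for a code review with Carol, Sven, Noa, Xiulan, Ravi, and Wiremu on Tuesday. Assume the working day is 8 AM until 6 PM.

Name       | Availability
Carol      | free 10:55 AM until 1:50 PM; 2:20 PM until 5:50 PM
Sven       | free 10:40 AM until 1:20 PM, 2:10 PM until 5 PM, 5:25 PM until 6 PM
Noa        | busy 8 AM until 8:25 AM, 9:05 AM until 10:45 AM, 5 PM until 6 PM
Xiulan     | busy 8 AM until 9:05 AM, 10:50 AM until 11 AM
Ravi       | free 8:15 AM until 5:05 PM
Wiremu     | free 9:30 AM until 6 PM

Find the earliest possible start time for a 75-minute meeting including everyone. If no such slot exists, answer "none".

Carol free: 10:55-13:50, 14:20-17:50.
Sven free: 10:40-13:20, 14:10-17:00, 17:25-18:00.
Noa free: 08:25-09:05, 10:45-17:00 (invert busy blocks within the working day).
Xiulan free: 09:05-10:50, 11:00-18:00 (invert busy blocks within the working day).
Ravi free: 08:15-17:05.
Wiremu free: 09:30-18:00.
Carol ∩ Sven: 10:55-13:20, 14:20-17:00, 17:25-17:50.
Carol ∩ Sven ∩ Noa: 10:55-13:20, 14:20-17:00.
Carol ∩ Sven ∩ Noa ∩ Xiulan: 11:00-13:20, 14:20-17:00.
Carol ∩ Sven ∩ Noa ∩ Xiulan ∩ Ravi: 11:00-13:20, 14:20-17:00.
Carol ∩ Sven ∩ Noa ∩ Xiulan ∩ Ravi ∩ Wiremu: 11:00-13:20, 14:20-17:00.
The first common window of at least 75 minutes is 11:00-13:20, so the earliest start is 11:00.

11:00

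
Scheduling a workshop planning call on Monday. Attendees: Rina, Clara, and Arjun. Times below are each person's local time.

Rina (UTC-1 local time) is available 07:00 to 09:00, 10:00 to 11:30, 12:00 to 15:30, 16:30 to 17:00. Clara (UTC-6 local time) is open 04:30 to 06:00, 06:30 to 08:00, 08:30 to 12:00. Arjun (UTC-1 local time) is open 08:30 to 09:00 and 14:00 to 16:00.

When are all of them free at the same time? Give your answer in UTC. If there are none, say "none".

Rina in UTC: 08:00-10:00, 11:00-12:30, 13:00-16:30, 17:30-18:00 (add 1h to convert from UTC-1).
Clara in UTC: 10:30-12:00, 12:30-14:00, 14:30-18:00 (add 6h to convert from UTC-6).
Arjun in UTC: 09:30-10:00, 15:00-17:00 (add 1h to convert from UTC-1).
Rina ∩ Clara: 11:00-12:00, 13:00-14:00, 14:30-16:30, 17:30-18:00.
Rina ∩ Clara ∩ Arjun: 15:00-16:30.

15:00-16:30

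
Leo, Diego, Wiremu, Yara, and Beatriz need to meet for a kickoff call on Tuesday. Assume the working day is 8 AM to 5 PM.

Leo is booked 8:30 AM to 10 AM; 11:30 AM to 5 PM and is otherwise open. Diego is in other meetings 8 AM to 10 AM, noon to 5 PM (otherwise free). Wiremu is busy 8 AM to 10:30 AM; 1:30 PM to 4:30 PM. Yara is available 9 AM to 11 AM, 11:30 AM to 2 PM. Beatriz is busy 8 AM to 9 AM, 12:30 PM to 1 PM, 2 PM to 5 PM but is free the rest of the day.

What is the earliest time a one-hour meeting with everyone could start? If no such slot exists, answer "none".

none

Leo free: 08:00-08:30, 10:00-11:30 (invert busy blocks within the working day).
Diego free: 10:00-12:00 (invert busy blocks within the working day).
Wiremu free: 10:30-13:30, 16:30-17:00 (invert busy blocks within the working day).
Yara free: 09:00-11:00, 11:30-14:00.
Beatriz free: 09:00-12:30, 13:00-14:00 (invert busy blocks within the working day).
Leo ∩ Diego: 10:00-11:30.
Leo ∩ Diego ∩ Wiremu: 10:30-11:30.
Leo ∩ Diego ∩ Wiremu ∩ Yara: 10:30-11:00.
Leo ∩ Diego ∩ Wiremu ∩ Yara ∩ Beatriz: 10:30-11:00.
No common window is at least 60 minutes long.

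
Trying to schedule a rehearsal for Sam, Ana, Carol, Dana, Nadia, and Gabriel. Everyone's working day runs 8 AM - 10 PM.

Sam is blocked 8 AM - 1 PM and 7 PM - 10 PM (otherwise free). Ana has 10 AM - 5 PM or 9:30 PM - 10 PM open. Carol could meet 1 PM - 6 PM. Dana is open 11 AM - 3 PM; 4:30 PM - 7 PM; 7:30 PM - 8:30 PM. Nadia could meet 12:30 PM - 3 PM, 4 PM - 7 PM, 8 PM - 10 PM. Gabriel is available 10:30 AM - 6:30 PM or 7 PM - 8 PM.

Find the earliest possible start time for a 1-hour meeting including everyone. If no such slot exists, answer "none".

Sam free: 13:00-19:00 (invert busy blocks within the working day).
Ana free: 10:00-17:00, 21:30-22:00.
Carol free: 13:00-18:00.
Dana free: 11:00-15:00, 16:30-19:00, 19:30-20:30.
Nadia free: 12:30-15:00, 16:00-19:00, 20:00-22:00.
Gabriel free: 10:30-18:30, 19:00-20:00.
Sam ∩ Ana: 13:00-17:00.
Sam ∩ Ana ∩ Carol: 13:00-17:00.
Sam ∩ Ana ∩ Carol ∩ Dana: 13:00-15:00, 16:30-17:00.
Sam ∩ Ana ∩ Carol ∩ Dana ∩ Nadia: 13:00-15:00, 16:30-17:00.
Sam ∩ Ana ∩ Carol ∩ Dana ∩ Nadia ∩ Gabriel: 13:00-15:00, 16:30-17:00.
So the common availability across everyone is 13:00-15:00, 16:30-17:00.
The first common window of at least 60 minutes is 13:00-15:00, so the earliest start is 13:00.

13:00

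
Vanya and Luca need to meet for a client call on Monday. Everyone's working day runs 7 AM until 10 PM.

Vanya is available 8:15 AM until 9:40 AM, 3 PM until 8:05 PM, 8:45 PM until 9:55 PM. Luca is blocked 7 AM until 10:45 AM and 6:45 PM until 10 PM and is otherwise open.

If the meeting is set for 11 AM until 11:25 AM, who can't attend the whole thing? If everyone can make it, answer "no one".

Vanya free: 08:15-09:40, 15:00-20:05, 20:45-21:55.
Luca free: 10:45-18:45 (invert busy blocks within the working day).
Vanya: not fully free for 11:00-11:25. Luca: free for 11:00-11:25.

Vanya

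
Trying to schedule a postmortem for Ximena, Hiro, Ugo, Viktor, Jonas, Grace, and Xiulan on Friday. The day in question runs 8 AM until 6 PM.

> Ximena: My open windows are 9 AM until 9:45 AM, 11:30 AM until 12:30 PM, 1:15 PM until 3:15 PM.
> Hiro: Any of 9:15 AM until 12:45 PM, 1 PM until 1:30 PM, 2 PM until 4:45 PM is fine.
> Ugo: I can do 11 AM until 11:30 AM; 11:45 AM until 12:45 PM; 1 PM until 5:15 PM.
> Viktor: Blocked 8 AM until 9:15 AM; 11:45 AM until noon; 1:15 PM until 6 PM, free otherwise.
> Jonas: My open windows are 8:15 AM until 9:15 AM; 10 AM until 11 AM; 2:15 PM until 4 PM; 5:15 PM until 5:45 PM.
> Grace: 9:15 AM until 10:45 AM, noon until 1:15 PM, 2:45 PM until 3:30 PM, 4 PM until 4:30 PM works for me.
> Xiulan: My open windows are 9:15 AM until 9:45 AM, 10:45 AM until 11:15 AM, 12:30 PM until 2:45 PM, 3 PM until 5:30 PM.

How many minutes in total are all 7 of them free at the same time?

0

Ximena free: 09:00-09:45, 11:30-12:30, 13:15-15:15.
Hiro free: 09:15-12:45, 13:00-13:30, 14:00-16:45.
Ugo free: 11:00-11:30, 11:45-12:45, 13:00-17:15.
Viktor free: 09:15-11:45, 12:00-13:15 (invert busy blocks within the working day).
Jonas free: 08:15-09:15, 10:00-11:00, 14:15-16:00, 17:15-17:45.
Grace free: 09:15-10:45, 12:00-13:15, 14:45-15:30, 16:00-16:30.
Xiulan free: 09:15-09:45, 10:45-11:15, 12:30-14:45, 15:00-17:30.
Ximena ∩ Hiro: 09:15-09:45, 11:30-12:30, 13:15-13:30, 14:00-15:15.
Ximena ∩ Hiro ∩ Ugo: 11:45-12:30, 13:15-13:30, 14:00-15:15.
Ximena ∩ Hiro ∩ Ugo ∩ Viktor: 12:00-12:30.
Ximena ∩ Hiro ∩ Ugo ∩ Viktor ∩ Jonas: ∅.
Ximena ∩ Hiro ∩ Ugo ∩ Viktor ∩ Jonas ∩ Grace: ∅.
Ximena ∩ Hiro ∩ Ugo ∩ Viktor ∩ Jonas ∩ Grace ∩ Xiulan: ∅.
There is no time when everyone is free.
There is no common window, so the total is 0 minutes.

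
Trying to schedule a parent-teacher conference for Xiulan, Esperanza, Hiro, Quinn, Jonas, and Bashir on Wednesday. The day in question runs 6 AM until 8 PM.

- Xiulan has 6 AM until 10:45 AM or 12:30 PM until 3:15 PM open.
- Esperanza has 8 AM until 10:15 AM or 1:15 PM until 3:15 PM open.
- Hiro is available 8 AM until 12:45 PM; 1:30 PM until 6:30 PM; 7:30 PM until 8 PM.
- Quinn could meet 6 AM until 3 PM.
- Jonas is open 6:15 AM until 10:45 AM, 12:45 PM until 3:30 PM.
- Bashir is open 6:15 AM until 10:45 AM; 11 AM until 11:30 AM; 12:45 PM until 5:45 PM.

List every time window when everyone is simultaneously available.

Xiulan ∩ Esperanza: 08:00-10:15, 13:15-15:15.
Xiulan ∩ Esperanza ∩ Hiro: 08:00-10:15, 13:30-15:15.
Xiulan ∩ Esperanza ∩ Hiro ∩ Quinn: 08:00-10:15, 13:30-15:00.
Xiulan ∩ Esperanza ∩ Hiro ∩ Quinn ∩ Jonas: 08:00-10:15, 13:30-15:00.
Xiulan ∩ Esperanza ∩ Hiro ∩ Quinn ∩ Jonas ∩ Bashir: 08:00-10:15, 13:30-15:00.

08:00-10:15, 13:30-15:00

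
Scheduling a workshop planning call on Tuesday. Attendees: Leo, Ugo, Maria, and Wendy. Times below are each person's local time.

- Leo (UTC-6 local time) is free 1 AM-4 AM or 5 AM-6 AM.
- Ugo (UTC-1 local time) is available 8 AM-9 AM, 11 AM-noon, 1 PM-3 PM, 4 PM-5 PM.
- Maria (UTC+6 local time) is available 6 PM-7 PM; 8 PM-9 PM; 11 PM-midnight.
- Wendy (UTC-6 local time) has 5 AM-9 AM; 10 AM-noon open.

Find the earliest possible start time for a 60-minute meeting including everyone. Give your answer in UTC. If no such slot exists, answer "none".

none

Leo in UTC: 07:00-10:00, 11:00-12:00 (add 6h to convert from UTC-6).
Ugo in UTC: 09:00-10:00, 12:00-13:00, 14:00-16:00, 17:00-18:00 (add 1h to convert from UTC-1).
Maria in UTC: 12:00-13:00, 14:00-15:00, 17:00-18:00 (subtract 6h to convert from UTC+6).
Wendy in UTC: 11:00-15:00, 16:00-18:00 (add 6h to convert from UTC-6).
Leo ∩ Ugo: 09:00-10:00.
Leo ∩ Ugo ∩ Maria: ∅.
Leo ∩ Ugo ∩ Maria ∩ Wendy: ∅.
There is no time when everyone is free.
No common window is at least 60 minutes long.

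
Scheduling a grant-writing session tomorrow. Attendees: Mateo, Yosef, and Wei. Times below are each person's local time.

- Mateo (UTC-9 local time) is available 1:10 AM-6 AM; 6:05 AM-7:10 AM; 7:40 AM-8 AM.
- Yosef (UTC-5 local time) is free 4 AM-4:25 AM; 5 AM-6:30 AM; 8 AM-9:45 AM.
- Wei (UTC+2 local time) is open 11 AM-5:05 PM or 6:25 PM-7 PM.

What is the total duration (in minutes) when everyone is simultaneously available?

185

Mateo in UTC: 10:10-15:00, 15:05-16:10, 16:40-17:00 (add 9h to convert from UTC-9).
Yosef in UTC: 09:00-09:25, 10:00-11:30, 13:00-14:45 (add 5h to convert from UTC-5).
Wei in UTC: 09:00-15:05, 16:25-17:00 (subtract 2h to convert from UTC+2).
Mateo ∩ Yosef: 10:10-11:30, 13:00-14:45.
Mateo ∩ Yosef ∩ Wei: 10:10-11:30, 13:00-14:45.
Summing the common windows: 80 + 105 = 185 minutes.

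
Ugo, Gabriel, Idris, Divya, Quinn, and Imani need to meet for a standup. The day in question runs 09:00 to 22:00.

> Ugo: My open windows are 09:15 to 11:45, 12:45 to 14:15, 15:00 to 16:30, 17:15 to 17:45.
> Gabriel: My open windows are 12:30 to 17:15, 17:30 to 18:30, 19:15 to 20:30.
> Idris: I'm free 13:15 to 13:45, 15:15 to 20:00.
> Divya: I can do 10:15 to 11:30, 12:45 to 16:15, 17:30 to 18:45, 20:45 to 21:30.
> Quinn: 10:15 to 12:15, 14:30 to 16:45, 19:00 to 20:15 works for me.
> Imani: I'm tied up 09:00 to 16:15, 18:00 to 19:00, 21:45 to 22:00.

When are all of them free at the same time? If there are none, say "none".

Ugo free: 09:15-11:45, 12:45-14:15, 15:00-16:30, 17:15-17:45.
Gabriel free: 12:30-17:15, 17:30-18:30, 19:15-20:30.
Idris free: 13:15-13:45, 15:15-20:00.
Divya free: 10:15-11:30, 12:45-16:15, 17:30-18:45, 20:45-21:30.
Quinn free: 10:15-12:15, 14:30-16:45, 19:00-20:15.
Imani free: 16:15-18:00, 19:00-21:45 (invert busy blocks within the working day).
Ugo ∩ Gabriel: 12:45-14:15, 15:00-16:30, 17:30-17:45.
Ugo ∩ Gabriel ∩ Idris: 13:15-13:45, 15:15-16:30, 17:30-17:45.
Ugo ∩ Gabriel ∩ Idris ∩ Divya: 13:15-13:45, 15:15-16:15, 17:30-17:45.
Ugo ∩ Gabriel ∩ Idris ∩ Divya ∩ Quinn: 15:15-16:15.
Ugo ∩ Gabriel ∩ Idris ∩ Divya ∩ Quinn ∩ Imani: ∅.
There is no time when everyone is free.

none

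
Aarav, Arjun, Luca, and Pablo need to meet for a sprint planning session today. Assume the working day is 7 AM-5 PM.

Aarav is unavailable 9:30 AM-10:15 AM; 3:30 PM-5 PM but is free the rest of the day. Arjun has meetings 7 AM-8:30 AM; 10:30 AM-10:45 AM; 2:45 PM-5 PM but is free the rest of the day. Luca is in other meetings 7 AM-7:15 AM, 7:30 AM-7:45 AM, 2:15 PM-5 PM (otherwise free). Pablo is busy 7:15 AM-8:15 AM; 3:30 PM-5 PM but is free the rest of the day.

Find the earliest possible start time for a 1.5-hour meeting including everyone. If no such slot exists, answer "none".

Aarav free: 07:00-09:30, 10:15-15:30 (invert busy blocks within the working day).
Arjun free: 08:30-10:30, 10:45-14:45 (invert busy blocks within the working day).
Luca free: 07:15-07:30, 07:45-14:15 (invert busy blocks within the working day).
Pablo free: 07:00-07:15, 08:15-15:30 (invert busy blocks within the working day).
Aarav ∩ Arjun: 08:30-09:30, 10:15-10:30, 10:45-14:45.
Aarav ∩ Arjun ∩ Luca: 08:30-09:30, 10:15-10:30, 10:45-14:15.
Aarav ∩ Arjun ∩ Luca ∩ Pablo: 08:30-09:30, 10:15-10:30, 10:45-14:15.
Those are the intersection windows.
The first common window of at least 90 minutes is 10:45-14:15, so the earliest start is 10:45.

10:45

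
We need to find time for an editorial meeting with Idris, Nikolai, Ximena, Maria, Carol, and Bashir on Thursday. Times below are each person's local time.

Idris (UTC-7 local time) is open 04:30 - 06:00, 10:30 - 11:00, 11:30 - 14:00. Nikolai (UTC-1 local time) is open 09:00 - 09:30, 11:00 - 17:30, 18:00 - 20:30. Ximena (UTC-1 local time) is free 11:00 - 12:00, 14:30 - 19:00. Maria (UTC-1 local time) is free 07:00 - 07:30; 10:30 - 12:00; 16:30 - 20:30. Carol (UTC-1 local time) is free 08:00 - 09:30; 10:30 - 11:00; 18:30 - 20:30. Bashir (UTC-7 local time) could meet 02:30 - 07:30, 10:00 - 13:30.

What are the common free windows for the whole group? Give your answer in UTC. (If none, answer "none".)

19:30-20:00

Idris in UTC: 11:30-13:00, 17:30-18:00, 18:30-21:00 (add 7h to convert from UTC-7).
Nikolai in UTC: 10:00-10:30, 12:00-18:30, 19:00-21:30 (add 1h to convert from UTC-1).
Ximena in UTC: 12:00-13:00, 15:30-20:00 (add 1h to convert from UTC-1).
Maria in UTC: 08:00-08:30, 11:30-13:00, 17:30-21:30 (add 1h to convert from UTC-1).
Carol in UTC: 09:00-10:30, 11:30-12:00, 19:30-21:30 (add 1h to convert from UTC-1).
Bashir in UTC: 09:30-14:30, 17:00-20:30 (add 7h to convert from UTC-7).
Idris ∩ Nikolai: 12:00-13:00, 17:30-18:00, 19:00-21:00.
Idris ∩ Nikolai ∩ Ximena: 12:00-13:00, 17:30-18:00, 19:00-20:00.
Idris ∩ Nikolai ∩ Ximena ∩ Maria: 12:00-13:00, 17:30-18:00, 19:00-20:00.
Idris ∩ Nikolai ∩ Ximena ∩ Maria ∩ Carol: 19:30-20:00.
Idris ∩ Nikolai ∩ Ximena ∩ Maria ∩ Carol ∩ Bashir: 19:30-20:00.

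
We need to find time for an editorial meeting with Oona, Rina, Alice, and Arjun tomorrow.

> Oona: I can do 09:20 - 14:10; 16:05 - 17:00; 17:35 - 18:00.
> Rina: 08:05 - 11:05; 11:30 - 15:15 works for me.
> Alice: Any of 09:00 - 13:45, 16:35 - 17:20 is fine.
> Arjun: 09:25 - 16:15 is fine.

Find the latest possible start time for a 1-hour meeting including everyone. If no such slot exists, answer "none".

12:45

Oona ∩ Rina: 09:20-11:05, 11:30-14:10.
Oona ∩ Rina ∩ Alice: 09:20-11:05, 11:30-13:45.
Oona ∩ Rina ∩ Alice ∩ Arjun: 09:25-11:05, 11:30-13:45.
The last common window of at least 60 minutes is 11:30-13:45; a 60-minute meeting can start as late as 12:45 and still end by 13:45.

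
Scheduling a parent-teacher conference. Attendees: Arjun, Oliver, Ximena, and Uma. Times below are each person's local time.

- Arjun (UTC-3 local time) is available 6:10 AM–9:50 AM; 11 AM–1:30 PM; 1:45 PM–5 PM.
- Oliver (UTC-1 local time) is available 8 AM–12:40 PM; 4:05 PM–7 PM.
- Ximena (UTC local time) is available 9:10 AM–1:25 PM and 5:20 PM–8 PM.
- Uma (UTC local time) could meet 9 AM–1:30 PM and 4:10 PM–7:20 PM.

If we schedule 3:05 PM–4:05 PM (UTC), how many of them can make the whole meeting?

Arjun in UTC: 09:10-12:50, 14:00-16:30, 16:45-20:00 (add 3h to convert from UTC-3).
Oliver in UTC: 09:00-13:40, 17:05-20:00 (add 1h to convert from UTC-1).
Ximena in UTC: 09:10-13:25, 17:20-20:00.
Uma in UTC: 09:00-13:30, 16:10-19:20.
Arjun can make the full 15:05-16:05 slot — that's 1.

1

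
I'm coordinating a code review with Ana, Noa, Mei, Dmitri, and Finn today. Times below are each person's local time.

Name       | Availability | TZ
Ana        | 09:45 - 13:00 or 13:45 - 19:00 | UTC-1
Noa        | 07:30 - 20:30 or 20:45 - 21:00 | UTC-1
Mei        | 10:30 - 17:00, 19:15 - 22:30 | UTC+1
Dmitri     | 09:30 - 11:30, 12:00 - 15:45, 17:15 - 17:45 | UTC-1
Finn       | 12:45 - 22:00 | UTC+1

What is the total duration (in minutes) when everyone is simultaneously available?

Ana in UTC: 10:45-14:00, 14:45-20:00 (add 1h to convert from UTC-1).
Noa in UTC: 08:30-21:30, 21:45-22:00 (add 1h to convert from UTC-1).
Mei in UTC: 09:30-16:00, 18:15-21:30 (subtract 1h to convert from UTC+1).
Dmitri in UTC: 10:30-12:30, 13:00-16:45, 18:15-18:45 (add 1h to convert from UTC-1).
Finn in UTC: 11:45-21:00 (subtract 1h to convert from UTC+1).
Ana ∩ Noa: 10:45-14:00, 14:45-20:00.
Ana ∩ Noa ∩ Mei: 10:45-14:00, 14:45-16:00, 18:15-20:00.
Ana ∩ Noa ∩ Mei ∩ Dmitri: 10:45-12:30, 13:00-14:00, 14:45-16:00, 18:15-18:45.
Ana ∩ Noa ∩ Mei ∩ Dmitri ∩ Finn: 11:45-12:30, 13:00-14:00, 14:45-16:00, 18:15-18:45.
Summing the common windows: 45 + 60 + 75 + 30 = 210 minutes.

210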